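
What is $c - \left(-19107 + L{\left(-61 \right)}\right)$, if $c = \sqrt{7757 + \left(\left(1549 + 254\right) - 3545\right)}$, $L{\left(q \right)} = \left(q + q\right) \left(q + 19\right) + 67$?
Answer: $13916 + \sqrt{6015} \approx 13994.0$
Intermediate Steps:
$L{\left(q \right)} = 67 + 2 q \left(19 + q\right)$ ($L{\left(q \right)} = 2 q \left(19 + q\right) + 67 = 67 + 2 q \left(19 + q\right)$)
$c = \sqrt{6015}$ ($c = \sqrt{7757 + \left(1803 - 3545\right)} = \sqrt{7757 - 1742} = \sqrt{6015} \approx 77.556$)
$c - \left(-19107 + L{\left(-61 \right)}\right) = \sqrt{6015} - \left(-19040 - 2318 + 7442\right) = \sqrt{6015} + \left(19107 - \left(67 + 2 \cdot 3721 - 2318\right)\right) = \sqrt{6015} + \left(19107 - \left(67 + 7442 - 2318\right)\right) = \sqrt{6015} + \left(19107 - 5191\right) = \sqrt{6015} + 13916 = 13916 + \sqrt{6015}$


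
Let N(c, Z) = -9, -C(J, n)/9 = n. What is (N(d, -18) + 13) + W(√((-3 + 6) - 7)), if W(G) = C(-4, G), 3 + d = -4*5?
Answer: 4 - 18*I ≈ 4.0 - 18.0*I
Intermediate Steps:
d = -23 (d = -3 - 4*5 = -3 - 20 = -23)
C(J, n) = -9*n
W(G) = -9*G
(N(d, -18) + 13) + W(√((-3 + 6) - 7)) = (-9 + 13) - 9*√((-3 + 6) - 7) = 4 - 9*√(3 - 7) = 4 - 18*I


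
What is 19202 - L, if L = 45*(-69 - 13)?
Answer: 22892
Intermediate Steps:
L = -3690 (L = 45*(-82) = -3690)
19202 - L = 19202 - 1*(-3690) = 19202 + 3690 = 22892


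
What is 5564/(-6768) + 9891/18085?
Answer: -8420663/30599820 ≈ -0.27519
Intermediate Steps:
5564/(-6768) + 9891/18085 = 5564*(-1/6768) + 9891*(1/18085) = -1391/1692 + 9891/18085 = -8420663/30599820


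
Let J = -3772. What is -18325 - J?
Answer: -14553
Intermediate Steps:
-18325 - J = -18325 - 1*(-3772) = -18325 + 3772 = -14553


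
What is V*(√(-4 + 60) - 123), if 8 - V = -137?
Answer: -17835 + 290*√14 ≈ -16750.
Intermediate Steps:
V = 145 (V = 8 - 1*(-137) = 8 + 137 = 145)
V*(√(-4 + 60) - 123) = 145*(√(-4 + 60) - 123) = 145*(√56 - 123) = 145*(2*√14 - 123) = 145*(-123 + 2*√14) = -17835 + 290*√14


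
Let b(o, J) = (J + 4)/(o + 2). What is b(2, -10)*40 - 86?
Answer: -146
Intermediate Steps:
b(o, J) = (4 + J)/(2 + o)
b(2, -10)*40 - 86 = ((4 - 10)/(2 + 2))*40 - 86 = (-6/4)*40 - 86 = ((¼)*(-6))*40 - 86 = -3/2*40 - 86 = -60 - 86 = -146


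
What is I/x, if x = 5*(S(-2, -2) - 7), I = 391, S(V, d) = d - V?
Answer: -391/35 ≈ -11.171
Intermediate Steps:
x = -35 (x = 5*((-2 - 1*(-2)) - 7) = 5*((-2 + 2) - 7) = 5*(0 - 7) = 5*(-7) = -35)
I/x = 391/(-35) = 391*(-1/35) = -391/35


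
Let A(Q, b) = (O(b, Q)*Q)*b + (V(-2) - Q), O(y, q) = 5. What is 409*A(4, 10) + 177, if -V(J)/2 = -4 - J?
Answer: 81977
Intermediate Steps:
V(J) = 8 + 2*J (V(J) = -2*(-4 - J) = 8 + 2*J)
A(Q, b) = 4 - Q + 5*Q*b (A(Q, b) = (5*Q)*b + ((8 + 2*(-2)) - Q) = 5*Q*b + ((8 - 4) - Q) = 5*Q*b + (4 - Q) = 4 - Q + 5*Q*b)
409*A(4, 10) + 177 = 409*(4 - 1*4 + 5*4*10) + 177 = 409*(4 - 4 + 200) + 177 = 409*200 + 177 = 81800 + 177 = 81977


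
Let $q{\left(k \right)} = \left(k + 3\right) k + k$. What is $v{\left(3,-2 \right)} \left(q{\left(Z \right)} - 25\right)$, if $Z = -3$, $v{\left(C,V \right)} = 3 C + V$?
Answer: $-196$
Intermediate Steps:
$v{\left(C,V \right)} = V + 3 C$
$q{\left(k \right)} = k + k \left(3 + k\right)$ ($q{\left(k \right)} = \left(3 + k\right) k + k = k \left(3 + k\right) + k = k + k \left(3 + k\right)$)
$v{\left(3,-2 \right)} \left(q{\left(Z \right)} - 25\right) = \left(-2 + 3 \cdot 3\right) \left(- 3 \left(4 - 3\right) - 25\right) = \left(-2 + 9\right) \left(\left(-3\right) 1 - 25\right) = 7 \left(-3 - 25\right) = 7 \left(-28\right) = -196$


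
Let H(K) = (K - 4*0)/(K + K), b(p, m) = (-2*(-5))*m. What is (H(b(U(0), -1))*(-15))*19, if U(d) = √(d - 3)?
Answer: -285/2 ≈ -142.50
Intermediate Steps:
U(d) = √(-3 + d)
b(p, m) = 10*m
H(K) = ½ (H(K) = (K + 0)/((2*K)) = K*(1/(2*K)) = ½)
(H(b(U(0), -1))*(-15))*19 = ((½)*(-15))*19 = -15/2*19 = -285/2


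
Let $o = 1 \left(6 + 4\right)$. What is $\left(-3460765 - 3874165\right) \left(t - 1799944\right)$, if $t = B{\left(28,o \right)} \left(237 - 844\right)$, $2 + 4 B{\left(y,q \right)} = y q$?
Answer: $13511898268365$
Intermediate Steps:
$o = 10$ ($o = 1 \cdot 10 = 10$)
$B{\left(y,q \right)} = - \frac{1}{2} + \frac{q y}{4}$ ($B{\left(y,q \right)} = - \frac{1}{2} + \frac{y q}{4} = - \frac{1}{2} + \frac{q y}{4}$)
$t = - \frac{84373}{2}$ ($t = \left(- \frac{1}{2} + \frac{1}{4} \cdot 10 \cdot 28\right) \left(237 - 844\right) = \left(- \frac{1}{2} + 70\right) \left(-607\right) = \frac{139}{2} \left(-607\right) = - \frac{84373}{2} \approx -42187.0$)
$\left(-3460765 - 3874165\right) \left(t - 1799944\right) = \left(-3460765 - 3874165\right) \left(- \frac{84373}{2} - 1799944\right) = - 7334930 \left(- \frac{84373}{2} - 1799944\right) = \left(-7334930\right) \left(- \frac{3684261}{2}\right) = 13511898268365$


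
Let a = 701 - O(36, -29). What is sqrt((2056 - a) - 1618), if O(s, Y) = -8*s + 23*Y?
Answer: I*sqrt(1218) ≈ 34.9*I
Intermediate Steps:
a = 1656 (a = 701 - (-8*36 + 23*(-29)) = 701 - (-288 - 667) = 701 - 1*(-955) = 701 + 955 = 1656)
sqrt((2056 - a) - 1618) = sqrt((2056 - 1*1656) - 1618) = sqrt((2056 - 1656) - 1618) = sqrt(400 - 1618) = sqrt(-1218) = I*sqrt(1218)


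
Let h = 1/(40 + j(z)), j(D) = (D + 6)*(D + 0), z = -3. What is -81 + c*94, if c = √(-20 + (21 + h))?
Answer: -81 + 376*√62/31 ≈ 14.504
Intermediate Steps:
j(D) = D*(6 + D) (j(D) = (6 + D)*D = D*(6 + D))
h = 1/31 (h = 1/(40 - 3*(6 - 3)) = 1/(40 - 3*3) = 1/(40 - 9) = 1/31 ≈ 0.032258)
c = 4*√62/31 (c = √(-20 + (21 + 1/31)) = √(-20 + 652/31) = √(32/31) = 4*√62/31 ≈ 1.0160)
-81 + c*94 = -81 + (4*√62/31)*94 = -81 + 376*√62/31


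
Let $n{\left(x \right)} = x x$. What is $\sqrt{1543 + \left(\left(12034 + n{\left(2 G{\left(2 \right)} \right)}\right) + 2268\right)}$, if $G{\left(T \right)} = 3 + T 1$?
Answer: $\sqrt{15945} \approx 126.27$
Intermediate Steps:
$G{\left(T \right)} = 3 + T$
$n{\left(x \right)} = x^{2}$
$\sqrt{1543 + \left(\left(12034 + n{\left(2 G{\left(2 \right)} \right)}\right) + 2268\right)} = \sqrt{1543 + \left(\left(12034 + \left(2 \left(3 + 2\right)\right)^{2}\right) + 2268\right)} = \sqrt{1543 + \left(\left(12034 + \left(2 \cdot 5\right)^{2}\right) + 2268\right)} = \sqrt{1543 + \left(\left(12034 + 10^{2}\right) + 2268\right)} = \sqrt{1543 + \left(\left(12034 + 100\right) + 2268\right)} = \sqrt{1543 + \left(12134 + 2268\right)} = \sqrt{1543 + 14402} = \sqrt{15945}$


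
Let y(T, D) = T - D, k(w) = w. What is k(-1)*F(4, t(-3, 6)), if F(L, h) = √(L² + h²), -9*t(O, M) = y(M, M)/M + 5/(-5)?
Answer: -√1297/9 ≈ -4.0015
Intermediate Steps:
t(O, M) = ⅑ (t(O, M) = -((M - M)/M + 5/(-5))/9 = -(0/M + 5*(-⅕))/9 = -(0 - 1)/9 = -⅑*(-1) = ⅑)
k(-1)*F(4, t(-3, 6)) = -√(4² + (⅑)²) = -√(16 + 1/81) = -√(1297/81) = -√1297/9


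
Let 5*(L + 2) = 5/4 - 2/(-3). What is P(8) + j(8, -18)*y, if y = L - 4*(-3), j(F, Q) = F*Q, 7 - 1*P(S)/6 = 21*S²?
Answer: -47586/5 ≈ -9517.2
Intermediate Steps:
P(S) = 42 - 126*S²
L = -97/60 (L = -2 + (5/4 - 2/(-3))/5 = -2 + (5*(¼) - 2*(-⅓))/5 = -2 + (5/4 + ⅔)/5 = -2 + (⅕)*(23/12) = -2 + 23/60 = -97/60 ≈ -1.6167)
y = 623/60 (y = -97/60 - 4*(-3) = -97/60 + 12 = 623/60 ≈ 10.383)
P(8) + j(8, -18)*y = (42 - 126*8²) + (8*(-18))*(623/60) = (42 - 126*64) - 144*623/60 = (42 - 8064) - 7476/5 = -8022 - 7476/5 = -47586/5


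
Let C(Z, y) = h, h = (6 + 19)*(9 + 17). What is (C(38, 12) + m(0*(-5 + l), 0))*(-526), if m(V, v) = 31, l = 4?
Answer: -358206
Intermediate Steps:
h = 650 (h = 25*26 = 650)
C(Z, y) = 650
(C(38, 12) + m(0*(-5 + l), 0))*(-526) = (650 + 31)*(-526) = 681*(-526) = -358206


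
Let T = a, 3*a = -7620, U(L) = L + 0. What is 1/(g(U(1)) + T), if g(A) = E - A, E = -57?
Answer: -1/2598 ≈ -0.00038491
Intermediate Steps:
U(L) = L
a = -2540 (a = (1/3)*(-7620) = -2540)
T = -2540
g(A) = -57 - A
1/(g(U(1)) + T) = 1/((-57 - 1*1) - 2540) = 1/((-57 - 1) - 2540) = 1/(-58 - 2540) = 1/(-2598) = -1/2598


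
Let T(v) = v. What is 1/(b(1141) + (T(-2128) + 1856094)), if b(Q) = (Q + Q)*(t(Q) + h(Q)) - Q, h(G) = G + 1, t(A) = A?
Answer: 1/7062631 ≈ 1.4159e-7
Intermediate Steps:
h(G) = 1 + G
b(Q) = -Q + 2*Q*(1 + 2*Q) (b(Q) = (Q + Q)*(Q + (1 + Q)) - Q = (2*Q)*(1 + 2*Q) - Q = 2*Q*(1 + 2*Q) - Q = -Q + 2*Q*(1 + 2*Q))
1/(b(1141) + (T(-2128) + 1856094)) = 1/(1141*(1 + 4*1141) + (-2128 + 1856094)) = 1/(1141*(1 + 4564) + 1853966) = 1/(1141*4565 + 1853966) = 1/(5208665 + 1853966) = 1/7062631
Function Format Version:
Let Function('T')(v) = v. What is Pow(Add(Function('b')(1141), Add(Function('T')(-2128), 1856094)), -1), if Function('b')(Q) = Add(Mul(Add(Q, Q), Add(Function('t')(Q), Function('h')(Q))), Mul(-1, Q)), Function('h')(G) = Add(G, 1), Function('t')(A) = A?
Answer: Rational(1, 7062631) ≈ 1.4159e-7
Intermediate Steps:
Function('h')(G) = Add(1, G)
Function('b')(Q) = Add(Mul(-1, Q), Mul(2, Q, Add(1, Mul(2, Q)))) (Function('b')(Q) = Add(Mul(Add(Q, Q), Add(Q, Add(1, Q))), Mul(-1, Q)) = Add(Mul(Mul(2, Q), Add(1, Mul(2, Q))), Mul(-1, Q)) = Add(Mul(2, Q, Add(1, Mul(2, Q))), Mul(-1, Q)) = Add(Mul(-1, Q), Mul(2, Q, Add(1, Mul(2, Q)))))
Pow(Add(Function('b')(1141), Add(Function('T')(-2128), 1856094)), -1) = Pow(Add(Mul(1141, Add(1, Mul(4, 1141))), Add(-2128, 1856094)), -1) = Pow(Add(Mul(1141, Add(1, 4564)), 1853966), -1) = Pow(Add(Mul(1141, 4565), 1853966), -1) = Pow(Add(5208665, 1853966), -1) = Pow(7062631, -1) = Rational(1, 7062631)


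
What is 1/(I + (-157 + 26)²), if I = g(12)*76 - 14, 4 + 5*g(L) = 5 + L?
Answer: 5/86723 ≈ 5.7655e-5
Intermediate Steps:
g(L) = ⅕ + L/5 (g(L) = -⅘ + (5 + L)/5 = -⅘ + (1 + L/5) = ⅕ + L/5)
I = 918/5 (I = (⅕ + (⅕)*12)*76 - 14 = (⅕ + 12/5)*76 - 14 = (13/5)*76 - 14 = 988/5 - 14 = 918/5 ≈ 183.60)
1/(I + (-157 + 26)²) = 1/(918/5 + (-157 + 26)²) = 1/(918/5 + (-131)²) = 1/(918/5 + 17161) = 1/(86723/5) = 5/86723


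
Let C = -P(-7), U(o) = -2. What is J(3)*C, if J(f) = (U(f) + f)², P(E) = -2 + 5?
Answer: -3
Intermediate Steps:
P(E) = 3
C = -3 (C = -1*3 = -3)
J(f) = (-2 + f)²
J(3)*C = (-2 + 3)²*(-3) = 1²*(-3) = 1*(-3) = -3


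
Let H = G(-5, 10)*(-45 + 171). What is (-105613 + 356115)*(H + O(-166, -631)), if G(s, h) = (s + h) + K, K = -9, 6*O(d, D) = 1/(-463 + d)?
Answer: -238239551347/1887 ≈ -1.2625e+8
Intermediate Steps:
O(d, D) = 1/(6*(-463 + d))
G(s, h) = -9 + h + s (G(s, h) = (s + h) - 9 = (h + s) - 9 = -9 + h + s)
H = -504 (H = (-9 + 10 - 5)*(-45 + 171) = -4*126 = -504)
(-105613 + 356115)*(H + O(-166, -631)) = (-105613 + 356115)*(-504 + 1/(6*(-463 - 166))) = 250502*(-504 + (⅙)/(-629)) = 250502*(-504 + (⅙)*(-1/629)) = 250502*(-504 - 1/3774) = 250502*(-1902097/3774) = -238239551347/1887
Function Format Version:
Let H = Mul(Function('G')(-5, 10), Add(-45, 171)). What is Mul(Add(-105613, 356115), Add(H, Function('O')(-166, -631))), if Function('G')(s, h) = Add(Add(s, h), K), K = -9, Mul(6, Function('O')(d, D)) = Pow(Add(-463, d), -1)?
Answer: Rational(-238239551347, 1887) ≈ -1.2625e+8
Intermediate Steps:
Function('O')(d, D) = Mul(Rational(1, 6), Pow(Add(-463, d), -1))
Function('G')(s, h) = Add(-9, h, s) (Function('G')(s, h) = Add(Add(s, h), -9) = Add(Add(h, s), -9) = Add(-9, h, s))
H = -504 (H = Mul(Add(-9, 10, -5), Add(-45, 171)) = Mul(-4, 126) = -504)
Mul(Add(-105613, 356115), Add(H, Function('O')(-166, -631))) = Mul(Add(-105613, 356115), Add(-504, Mul(Rational(1, 6), Pow(Add(-463, -166), -1)))) = Mul(250502, Add(-504, Mul(Rational(1, 6), Pow(-629, -1)))) = Mul(250502, Add(-504, Mul(Rational(1, 6), Rational(-1, 629)))) = Mul(250502, Add(-504, Rational(-1, 3774))) = Mul(250502, Rational(-1902097, 3774)) = Rational(-238239551347, 1887)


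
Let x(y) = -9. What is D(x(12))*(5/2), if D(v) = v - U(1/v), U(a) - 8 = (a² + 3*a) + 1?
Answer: -3580/81 ≈ -44.198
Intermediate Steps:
U(a) = 9 + a² + 3*a (U(a) = 8 + ((a² + 3*a) + 1) = 8 + (1 + a² + 3*a) = 9 + a² + 3*a)
D(v) = -9 + v - 1/v² - 3/v (D(v) = v - (9 + (1/v)² + 3*(1/v)) = v - (9 + (1/v)² + 3/v) = v - (9 + v⁻² + 3/v) = v + (-9 - 1/v² - 3/v) = -9 + v - 1/v² - 3/v)
D(x(12))*(5/2) = (-9 - 9 - 1/(-9)² - 3/(-9))*(5/2) = (-9 - 9 - 1*1/81 - 3*(-⅑))*(5*(½)) = (-9 - 9 - 1/81 + ⅓)*(5/2) = -1432/81*5/2 = -3580/81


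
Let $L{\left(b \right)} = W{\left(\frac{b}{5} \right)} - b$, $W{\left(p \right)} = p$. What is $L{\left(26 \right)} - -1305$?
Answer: $\frac{6421}{5} \approx 1284.2$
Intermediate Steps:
$L{\left(b \right)} = - \frac{4 b}{5}$ ($L{\left(b \right)} = \frac{b}{5} - b = - \frac{4 b}{5}$)
$L{\left(26 \right)} - -1305 = \left(- \frac{4}{5}\right) 26 - -1305 = - \frac{104}{5} + 1305 = \frac{6421}{5}$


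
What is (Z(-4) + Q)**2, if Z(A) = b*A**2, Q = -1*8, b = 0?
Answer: 64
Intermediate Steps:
Q = -8
Z(A) = 0 (Z(A) = 0*A**2 = 0)
(Z(-4) + Q)**2 = (0 - 8)**2 = (-8)**2 = 64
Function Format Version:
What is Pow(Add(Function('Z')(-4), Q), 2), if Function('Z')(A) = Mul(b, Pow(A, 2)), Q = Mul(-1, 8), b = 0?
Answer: 64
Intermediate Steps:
Q = -8
Function('Z')(A) = 0 (Function('Z')(A) = Mul(0, Pow(A, 2)) = 0)
Pow(Add(Function('Z')(-4), Q), 2) = Pow(Add(0, -8), 2) = Pow(-8, 2) = 64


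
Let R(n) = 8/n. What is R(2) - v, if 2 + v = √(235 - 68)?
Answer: 6 - √167 ≈ -6.9229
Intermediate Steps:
v = -2 + √167 (v = -2 + √(235 - 68) = -2 + √167 ≈ 10.923)
R(2) - v = 8/2 - (-2 + √167) = 8*(½) + (2 - √167) = 4 + (2 - √167) = 6 - √167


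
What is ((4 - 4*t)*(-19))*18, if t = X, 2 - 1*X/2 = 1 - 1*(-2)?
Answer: -4104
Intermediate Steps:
X = -2 (X = 4 - 2*(1 - 1*(-2)) = 4 - 2*(1 + 2) = 4 - 2*3 = 4 - 6 = -2)
t = -2
((4 - 4*t)*(-19))*18 = ((4 - 4*(-2))*(-19))*18 = ((4 + 8)*(-19))*18 = (12*(-19))*18 = -228*18 = -4104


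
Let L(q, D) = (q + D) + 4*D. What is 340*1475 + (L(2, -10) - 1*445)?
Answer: 501007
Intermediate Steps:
L(q, D) = q + 5*D (L(q, D) = (D + q) + 4*D = q + 5*D)
340*1475 + (L(2, -10) - 1*445) = 340*1475 + ((2 + 5*(-10)) - 1*445) = 501500 + ((2 - 50) - 445) = 501500 + (-48 - 445) = 501500 - 493 = 501007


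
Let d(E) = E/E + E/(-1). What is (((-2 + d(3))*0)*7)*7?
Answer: 0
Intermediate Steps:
d(E) = 1 - E (d(E) = 1 + E*(-1) = 1 - E)
(((-2 + d(3))*0)*7)*7 = (((-2 + (1 - 1*3))*0)*7)*7 = (((-2 + (1 - 3))*0)*7)*7 = (((-2 - 2)*0)*7)*7 = (-4*0*7)*7 = (0*7)*7 = 0*7 = 0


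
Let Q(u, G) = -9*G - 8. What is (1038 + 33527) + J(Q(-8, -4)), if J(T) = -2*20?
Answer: 34525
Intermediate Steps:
Q(u, G) = -8 - 9*G
J(T) = -40
(1038 + 33527) + J(Q(-8, -4)) = (1038 + 33527) - 40 = 34565 - 40 = 34525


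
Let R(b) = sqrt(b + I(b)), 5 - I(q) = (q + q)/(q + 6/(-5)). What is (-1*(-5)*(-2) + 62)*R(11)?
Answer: 52*sqrt(674)/7 ≈ 192.86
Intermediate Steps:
I(q) = 5 - 2*q/(-6/5 + q) (I(q) = 5 - (q + q)/(q + 6/(-5)) = 5 - 2*q/(q + 6*(-1/5)) = 5 - 2*q/(q - 6/5) = 5 - 2*q/(-6/5 + q))
R(b) = sqrt(b + 15*(-2 + b)/(-6 + 5*b))
(-1*(-5)*(-2) + 62)*R(11) = (-1*(-5)*(-2) + 62)*sqrt((-30 + 5*11**2 + 9*11)/(-6 + 5*11)) = (5*(-2) + 62)*sqrt((-30 + 5*121 + 99)/(-6 + 55)) = (-10 + 62)*sqrt((-30 + 605 + 99)/49) = 52*sqrt((1/49)*674) = 52*sqrt(674/49) = 52*(sqrt(674)/7) = 52*sqrt(674)/7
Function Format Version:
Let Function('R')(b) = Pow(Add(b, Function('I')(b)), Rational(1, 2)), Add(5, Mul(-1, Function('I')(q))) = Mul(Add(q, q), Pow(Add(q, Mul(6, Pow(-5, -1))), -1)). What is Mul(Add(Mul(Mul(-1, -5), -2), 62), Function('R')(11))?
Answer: Mul(Rational(52, 7), Pow(674, Rational(1, 2))) ≈ 192.86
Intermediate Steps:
Function('I')(q) = Add(5, Mul(-2, q, Pow(Add(Rational(-6, 5), q), -1))) (Function('I')(q) = Add(5, Mul(-1, Mul(Add(q, q), Pow(Add(q, Mul(6, Pow(-5, -1))), -1)))) = Add(5, Mul(-1, Mul(Mul(2, q), Pow(Add(q, Mul(6, Rational(-1, 5))), -1)))) = Add(5, Mul(-1, Mul(Mul(2, q), Pow(Add(q, Rational(-6, 5)), -1)))) = Add(5, Mul(-1, Mul(Mul(2, q), Pow(Add(Rational(-6, 5), q), -1)))) = Add(5, Mul(-1, Mul(2, q, Pow(Add(Rational(-6, 5), q), -1)))) = Add(5, Mul(-2, q, Pow(Add(Rational(-6, 5), q), -1))))
Function('R')(b) = Pow(Add(b, Mul(15, Pow(Add(-6, Mul(5, b)), -1), Add(-2, b))), Rational(1, 2))
Mul(Add(Mul(Mul(-1, -5), -2), 62), Function('R')(11)) = Mul(Add(Mul(Mul(-1, -5), -2), 62), Pow(Mul(Pow(Add(-6, Mul(5, 11)), -1), Add(-30, Mul(5, Pow(11, 2)), Mul(9, 11))), Rational(1, 2))) = Mul(Add(Mul(5, -2), 62), Pow(Mul(Pow(Add(-6, 55), -1), Add(-30, Mul(5, 121), 99)), Rational(1, 2))) = Mul(Add(-10, 62), Pow(Mul(Pow(49, -1), Add(-30, 605, 99)), Rational(1, 2))) = Mul(52, Pow(Mul(Rational(1, 49), 674), Rational(1, 2))) = Mul(52, Pow(Rational(674, 49), Rational(1, 2))) = Mul(52, Mul(Rational(1, 7), Pow(674, Rational(1, 2)))) = Mul(Rational(52, 7), Pow(674, Rational(1, 2)))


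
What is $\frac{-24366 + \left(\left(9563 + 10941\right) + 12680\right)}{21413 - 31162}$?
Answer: $- \frac{8818}{9749} \approx -0.9045$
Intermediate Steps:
$\frac{-24366 + \left(\left(9563 + 10941\right) + 12680\right)}{21413 - 31162} = \frac{-24366 + \left(20504 + 12680\right)}{-9749} = \left(-24366 + 33184\right) \left(- \frac{1}{9749}\right) = 8818 \left(- \frac{1}{9749}\right) = - \frac{8818}{9749}$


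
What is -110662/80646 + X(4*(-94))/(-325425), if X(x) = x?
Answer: -5996976409/4374037425 ≈ -1.3710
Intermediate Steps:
-110662/80646 + X(4*(-94))/(-325425) = -110662/80646 + (4*(-94))/(-325425) = -110662*1/80646 - 376*(-1/325425) = -55331/40323 + 376/325425 = -5996976409/4374037425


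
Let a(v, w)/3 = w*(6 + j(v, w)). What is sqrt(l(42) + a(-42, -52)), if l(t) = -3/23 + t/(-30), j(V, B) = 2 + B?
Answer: 8*sqrt(1418065)/115 ≈ 82.840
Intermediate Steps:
a(v, w) = 3*w*(8 + w) (a(v, w) = 3*(w*(6 + (2 + w))) = 3*(w*(8 + w)) = 3*w*(8 + w))
l(t) = -3/23 - t/30 (l(t) = -3*1/23 + t*(-1/30) = -3/23 - t/30)
sqrt(l(42) + a(-42, -52)) = sqrt((-3/23 - 1/30*42) + 3*(-52)*(8 - 52)) = sqrt((-3/23 - 7/5) + 3*(-52)*(-44)) = sqrt(-176/115 + 6864) = sqrt(789184/115) = 8*sqrt(1418065)/115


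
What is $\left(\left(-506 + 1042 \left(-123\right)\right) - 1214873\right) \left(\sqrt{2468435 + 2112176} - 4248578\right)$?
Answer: $5708155729010 - 30901535 \sqrt{8659} \approx 5.7053 \cdot 10^{12}$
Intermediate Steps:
$\left(\left(-506 + 1042 \left(-123\right)\right) - 1214873\right) \left(\sqrt{2468435 + 2112176} - 4248578\right) = \left(\left(-506 - 128166\right) - 1214873\right) \left(\sqrt{4580611} - 4248578\right) = \left(-128672 - 1214873\right) \left(23 \sqrt{8659} - 4248578\right) = - 1343545 \left(-4248578 + 23 \sqrt{8659}\right) = 5708155729010 - 30901535 \sqrt{8659}$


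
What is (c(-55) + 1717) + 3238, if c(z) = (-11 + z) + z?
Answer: 4834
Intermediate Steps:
c(z) = -11 + 2*z
(c(-55) + 1717) + 3238 = ((-11 + 2*(-55)) + 1717) + 3238 = ((-11 - 110) + 1717) + 3238 = (-121 + 1717) + 3238 = 1596 + 3238 = 4834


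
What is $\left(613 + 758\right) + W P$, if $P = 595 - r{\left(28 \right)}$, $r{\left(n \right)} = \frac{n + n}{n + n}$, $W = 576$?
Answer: $343515$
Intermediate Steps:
$r{\left(n \right)} = 1$ ($r{\left(n \right)} = \frac{2 n}{2 n} = 2 n \frac{1}{2 n} = 1$)
$P = 594$ ($P = 595 - 1 = 594$)
$\left(613 + 758\right) + W P = \left(613 + 758\right) + 576 \cdot 594 = 1371 + 342144 = 343515$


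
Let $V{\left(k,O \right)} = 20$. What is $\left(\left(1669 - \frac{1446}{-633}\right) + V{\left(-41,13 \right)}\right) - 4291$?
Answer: $- \frac{548540}{211} \approx -2599.7$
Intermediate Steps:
$\left(\left(1669 - \frac{1446}{-633}\right) + V{\left(-41,13 \right)}\right) - 4291 = \left(\left(1669 - \frac{1446}{-633}\right) + 20\right) - 4291 = \left(\left(1669 - - \frac{482}{211}\right) + 20\right) - 4291 = \left(\left(1669 + \frac{482}{211}\right) + 20\right) - 4291 = \left(\frac{352641}{211} + 20\right) - 4291 = \frac{356861}{211} - 4291 = - \frac{548540}{211}$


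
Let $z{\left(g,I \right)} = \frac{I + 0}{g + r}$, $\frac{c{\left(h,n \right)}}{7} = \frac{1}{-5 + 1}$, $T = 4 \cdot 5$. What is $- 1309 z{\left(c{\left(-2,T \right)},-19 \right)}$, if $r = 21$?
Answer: $1292$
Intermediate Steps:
$T = 20$
$c{\left(h,n \right)} = - \frac{7}{4}$ ($c{\left(h,n \right)} = \frac{7}{-5 + 1} = \frac{7}{-4} = 7 \left(- \frac{1}{4}\right) = - \frac{7}{4}$)
$z{\left(g,I \right)} = \frac{I}{21 + g}$ ($z{\left(g,I \right)} = \frac{I + 0}{g + 21} = \frac{I}{21 + g}$)
$- 1309 z{\left(c{\left(-2,T \right)},-19 \right)} = - 1309 \left(- \frac{19}{21 - \frac{7}{4}}\right) = - 1309 \left(- \frac{19}{\frac{77}{4}}\right) = - 1309 \left(\left(-19\right) \frac{4}{77}\right) = \left(-1309\right) \left(- \frac{76}{77}\right) = 1292$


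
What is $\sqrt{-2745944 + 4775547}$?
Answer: $\sqrt{2029603} \approx 1424.6$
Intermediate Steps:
$\sqrt{-2745944 + 4775547} = \sqrt{2029603}$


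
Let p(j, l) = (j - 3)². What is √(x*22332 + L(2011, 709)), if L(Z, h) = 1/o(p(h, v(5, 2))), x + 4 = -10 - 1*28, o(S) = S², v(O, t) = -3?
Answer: I*√233021349885066623/498436 ≈ 968.47*I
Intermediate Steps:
p(j, l) = (-3 + j)²
x = -42 (x = -4 + (-10 - 1*28) = -4 + (-10 - 28) = -4 - 38 = -42)
L(Z, h) = (-3 + h)⁻⁴ (L(Z, h) = 1/(((-3 + h)²)²) = 1/((-3 + h)⁴) = (-3 + h)⁻⁴)
√(x*22332 + L(2011, 709)) = √(-42*22332 + (-3 + 709)⁻⁴) = √(-937944 + 706⁻⁴) = √(-937944 + 1/248438446096) = √(-233021349885066623/248438446096) = I*√233021349885066623/498436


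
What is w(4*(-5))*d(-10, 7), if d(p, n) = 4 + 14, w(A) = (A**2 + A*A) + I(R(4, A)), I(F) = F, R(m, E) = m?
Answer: 14472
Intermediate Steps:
w(A) = 4 + 2*A**2 (w(A) = (A**2 + A*A) + 4 = (A**2 + A**2) + 4 = 2*A**2 + 4 = 4 + 2*A**2)
d(p, n) = 18
w(4*(-5))*d(-10, 7) = (4 + 2*(4*(-5))**2)*18 = (4 + 2*(-20)**2)*18 = (4 + 2*400)*18 = (4 + 800)*18 = 804*18 = 14472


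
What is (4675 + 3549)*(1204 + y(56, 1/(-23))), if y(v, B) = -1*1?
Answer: 9893472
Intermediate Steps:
y(v, B) = -1
(4675 + 3549)*(1204 + y(56, 1/(-23))) = (4675 + 3549)*(1204 - 1) = 8224*1203 = 9893472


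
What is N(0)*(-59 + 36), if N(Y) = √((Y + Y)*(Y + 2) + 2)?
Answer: -23*√2 ≈ -32.527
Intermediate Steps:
N(Y) = √(2 + 2*Y*(2 + Y)) (N(Y) = √((2*Y)*(2 + Y) + 2) = √(2*Y*(2 + Y) + 2) = √(2 + 2*Y*(2 + Y)))
N(0)*(-59 + 36) = √(2 + 2*0² + 4*0)*(-59 + 36) = √(2 + 2*0 + 0)*(-23) = √(2 + 0 + 0)*(-23) = √2*(-23) = -23*√2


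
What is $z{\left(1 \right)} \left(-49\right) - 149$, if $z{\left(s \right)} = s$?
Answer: $-198$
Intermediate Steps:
$z{\left(1 \right)} \left(-49\right) - 149 = 1 \left(-49\right) - 149 = -49 - 149 = -198$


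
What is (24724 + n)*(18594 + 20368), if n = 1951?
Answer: 1039311350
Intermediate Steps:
(24724 + n)*(18594 + 20368) = (24724 + 1951)*(18594 + 20368) = 26675*38962 = 1039311350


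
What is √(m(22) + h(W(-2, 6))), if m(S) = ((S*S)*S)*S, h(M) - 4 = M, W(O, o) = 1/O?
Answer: √937038/2 ≈ 484.00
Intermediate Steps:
h(M) = 4 + M
m(S) = S⁴ (m(S) = (S²*S)*S = S³*S = S⁴)
√(m(22) + h(W(-2, 6))) = √(22⁴ + (4 + 1/(-2))) = √(234256 + (4 - ½)) = √(234256 + 7/2) = √(468519/2) = √937038/2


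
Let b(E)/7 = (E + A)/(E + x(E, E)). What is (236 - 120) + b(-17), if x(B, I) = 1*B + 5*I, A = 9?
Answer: 1980/17 ≈ 116.47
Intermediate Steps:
x(B, I) = B + 5*I
b(E) = (9 + E)/E (b(E) = 7*((E + 9)/(E + (E + 5*E))) = 7*((9 + E)/(E + 6*E)) = 7*((9 + E)/((7*E))) = 7*((9 + E)*(1/(7*E))) = 7*((9 + E)/(7*E)) = (9 + E)/E)
(236 - 120) + b(-17) = (236 - 120) + (9 - 17)/(-17) = 116 - 1/17*(-8) = 116 + 8/17 = 1980/17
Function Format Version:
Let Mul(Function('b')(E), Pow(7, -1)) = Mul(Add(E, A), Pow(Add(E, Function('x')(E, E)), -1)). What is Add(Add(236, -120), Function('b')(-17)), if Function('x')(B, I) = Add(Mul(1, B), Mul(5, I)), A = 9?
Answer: Rational(1980, 17) ≈ 116.47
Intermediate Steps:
Function('x')(B, I) = Add(B, Mul(5, I))
Function('b')(E) = Mul(Pow(E, -1), Add(9, E)) (Function('b')(E) = Mul(7, Mul(Add(E, 9), Pow(Add(E, Add(E, Mul(5, E))), -1))) = Mul(7, Mul(Add(9, E), Pow(Add(E, Mul(6, E)), -1))) = Mul(7, Mul(Add(9, E), Pow(Mul(7, E), -1))) = Mul(7, Mul(Add(9, E), Mul(Rational(1, 7), Pow(E, -1)))) = Mul(7, Mul(Rational(1, 7), Pow(E, -1), Add(9, E))) = Mul(Pow(E, -1), Add(9, E)))
Add(Add(236, -120), Function('b')(-17)) = Add(Add(236, -120), Mul(Pow(-17, -1), Add(9, -17))) = Add(116, Mul(Rational(-1, 17), -8)) = Add(116, Rational(8, 17)) = Rational(1980, 17)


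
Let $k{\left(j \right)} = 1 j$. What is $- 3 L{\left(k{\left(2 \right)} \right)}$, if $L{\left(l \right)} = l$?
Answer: $-6$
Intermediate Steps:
$k{\left(j \right)} = j$
$- 3 L{\left(k{\left(2 \right)} \right)} = \left(-3\right) 2 = -6$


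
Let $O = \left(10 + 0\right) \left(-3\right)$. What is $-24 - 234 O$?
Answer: $6996$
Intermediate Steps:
$O = -30$ ($O = 10 \left(-3\right) = -30$)
$-24 - 234 O = -24 - -7020 = -24 + 7020 = 6996$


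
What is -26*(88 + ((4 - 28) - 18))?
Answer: -1196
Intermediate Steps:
-26*(88 + ((4 - 28) - 18)) = -26*(88 + (-24 - 18)) = -26*(88 - 42) = -26*46 = -1196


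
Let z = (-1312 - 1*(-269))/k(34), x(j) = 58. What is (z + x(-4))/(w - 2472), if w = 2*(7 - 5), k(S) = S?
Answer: -929/83912 ≈ -0.011071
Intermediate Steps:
w = 4 (w = 2*2 = 4)
z = -1043/34 (z = (-1312 - 1*(-269))/34 = (-1312 + 269)*(1/34) = -1043*1/34 = -1043/34 ≈ -30.676)
(z + x(-4))/(w - 2472) = (-1043/34 + 58)/(4 - 2472) = (929/34)/(-2468) = (929/34)*(-1/2468) = -929/83912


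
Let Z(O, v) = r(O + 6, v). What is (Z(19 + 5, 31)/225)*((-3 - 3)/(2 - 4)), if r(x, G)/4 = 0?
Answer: 0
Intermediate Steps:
r(x, G) = 0 (r(x, G) = 4*0 = 0)
Z(O, v) = 0
(Z(19 + 5, 31)/225)*((-3 - 3)/(2 - 4)) = (0/225)*((-3 - 3)/(2 - 4)) = (0*(1/225))*(-6/(-2)) = 0*(-½*(-6)) = 0*3 = 0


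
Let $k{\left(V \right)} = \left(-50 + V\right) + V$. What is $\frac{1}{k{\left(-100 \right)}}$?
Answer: $- \frac{1}{250} \approx -0.004$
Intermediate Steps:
$k{\left(V \right)} = -50 + 2 V$
$\frac{1}{k{\left(-100 \right)}} = \frac{1}{-50 + 2 \left(-100\right)} = \frac{1}{-50 - 200} = \frac{1}{-250} = - \frac{1}{250}$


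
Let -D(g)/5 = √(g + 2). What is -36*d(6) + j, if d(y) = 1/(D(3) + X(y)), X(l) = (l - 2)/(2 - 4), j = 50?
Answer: 5978/121 + 180*√5/121 ≈ 52.731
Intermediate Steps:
X(l) = 1 - l/2 (X(l) = (-2 + l)/(-2) = (-2 + l)*(-½) = 1 - l/2)
D(g) = -5*√(2 + g) (D(g) = -5*√(g + 2) = -5*√(2 + g))
d(y) = 1/(1 - 5*√5 - y/2) (d(y) = 1/(-5*√(2 + 3) + (1 - y/2)) = 1/(-5*√5 + (1 - y/2)) = 1/(1 - 5*√5 - y/2))
-36*d(6) + j = -(-72)/(-2 + 6 + 10*√5) + 50 = -(-72)/(4 + 10*√5) + 50 = 72/(4 + 10*√5) + 50 = 50 + 72/(4 + 10*√5)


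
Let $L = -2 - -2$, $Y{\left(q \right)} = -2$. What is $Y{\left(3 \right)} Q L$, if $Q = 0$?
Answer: $0$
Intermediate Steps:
$L = 0$ ($L = -2 + 2 = 0$)
$Y{\left(3 \right)} Q L = \left(-2\right) 0 \cdot 0 = 0 \cdot 0 = 0$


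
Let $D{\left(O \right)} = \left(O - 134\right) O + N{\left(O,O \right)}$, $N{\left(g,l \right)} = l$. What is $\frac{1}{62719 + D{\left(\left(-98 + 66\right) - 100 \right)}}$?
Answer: $\frac{1}{97699} \approx 1.0236 \cdot 10^{-5}$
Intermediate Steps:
$D{\left(O \right)} = O + O \left(-134 + O\right)$ ($D{\left(O \right)} = \left(O - 134\right) O + O = \left(-134 + O\right) O + O = O \left(-134 + O\right) + O = O + O \left(-134 + O\right)$)
$\frac{1}{62719 + D{\left(\left(-98 + 66\right) - 100 \right)}} = \frac{1}{62719 + \left(\left(-98 + 66\right) - 100\right) \left(-133 + \left(\left(-98 + 66\right) - 100\right)\right)} = \frac{1}{62719 + \left(-32 - 100\right) \left(-133 - 132\right)} = \frac{1}{62719 - 132 \left(-133 - 132\right)} = \frac{1}{62719 - -34980} = \frac{1}{62719 + 34980} = \frac{1}{97699}$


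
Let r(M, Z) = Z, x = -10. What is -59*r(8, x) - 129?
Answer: 461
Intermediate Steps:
-59*r(8, x) - 129 = -59*(-10) - 129 = 590 - 129 = 461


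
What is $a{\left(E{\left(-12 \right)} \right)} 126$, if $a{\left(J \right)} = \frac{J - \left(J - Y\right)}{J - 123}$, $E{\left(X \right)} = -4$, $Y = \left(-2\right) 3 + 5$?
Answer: $\frac{126}{127} \approx 0.99213$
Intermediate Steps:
$Y = -1$ ($Y = -6 + 5 = -1$)
$a{\left(J \right)} = - \frac{1}{-123 + J}$ ($a{\left(J \right)} = \frac{J - \left(1 + J\right)}{J - 123} = - \frac{1}{-123 + J}$)
$a{\left(E{\left(-12 \right)} \right)} 126 = - \frac{1}{-123 - 4} \cdot 126 = - \frac{1}{-127} \cdot 126 = \left(-1\right) \left(- \frac{1}{127}\right) 126 = \frac{1}{127} \cdot 126 = \frac{126}{127}$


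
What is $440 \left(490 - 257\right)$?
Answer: $102520$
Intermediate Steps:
$440 \left(490 - 257\right) = 440 \cdot 233 = 102520$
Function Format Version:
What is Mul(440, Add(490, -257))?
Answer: 102520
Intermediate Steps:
Mul(440, Add(490, -257)) = Mul(440, 233) = 102520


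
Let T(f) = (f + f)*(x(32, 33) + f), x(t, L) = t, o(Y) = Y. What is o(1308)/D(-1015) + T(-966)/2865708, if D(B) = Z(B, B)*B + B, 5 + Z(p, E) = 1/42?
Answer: 239803454/251424345 ≈ 0.95378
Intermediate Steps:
Z(p, E) = -209/42 (Z(p, E) = -5 + 1/42 = -209/42)
D(B) = -167*B/42 (D(B) = -209*B/42 + B = -167*B/42)
T(f) = 2*f*(32 + f) (T(f) = (f + f)*(32 + f) = (2*f)*(32 + f) = 2*f*(32 + f))
o(1308)/D(-1015) + T(-966)/2865708 = 1308/((-167/42*(-1015))) + (2*(-966)*(32 - 966))/2865708 = 1308/(24215/6) + (2*(-966)*(-934))*(1/2865708) = 1308*(6/24215) + 1804488*(1/2865708) = 7848/24215 + 6538/10383 = 239803454/251424345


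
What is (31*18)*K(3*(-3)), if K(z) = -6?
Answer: -3348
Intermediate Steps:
(31*18)*K(3*(-3)) = (31*18)*(-6) = 558*(-6) = -3348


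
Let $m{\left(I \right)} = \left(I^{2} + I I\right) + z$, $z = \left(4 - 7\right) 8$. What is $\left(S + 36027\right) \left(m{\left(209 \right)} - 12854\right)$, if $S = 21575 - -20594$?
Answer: $5824350864$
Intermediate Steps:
$z = -24$ ($z = \left(-3\right) 8 = -24$)
$m{\left(I \right)} = -24 + 2 I^{2}$ ($m{\left(I \right)} = \left(I^{2} + I I\right) - 24 = \left(I^{2} + I^{2}\right) - 24 = 2 I^{2} - 24 = -24 + 2 I^{2}$)
$S = 42169$ ($S = 21575 + 20594 = 42169$)
$\left(S + 36027\right) \left(m{\left(209 \right)} - 12854\right) = \left(42169 + 36027\right) \left(\left(-24 + 2 \cdot 209^{2}\right) - 12854\right) = 78196 \left(\left(-24 + 2 \cdot 43681\right) - 12854\right) = 78196 \left(\left(-24 + 87362\right) - 12854\right) = 78196 \left(87338 - 12854\right) = 78196 \cdot 74484 = 5824350864$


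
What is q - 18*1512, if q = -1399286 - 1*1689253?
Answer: -3115755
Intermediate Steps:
q = -3088539 (q = -1399286 - 1689253 = -3088539)
q - 18*1512 = -3088539 - 18*1512 = -3088539 - 27216 = -3115755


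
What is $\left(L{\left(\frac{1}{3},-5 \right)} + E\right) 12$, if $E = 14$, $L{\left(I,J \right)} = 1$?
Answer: $180$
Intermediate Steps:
$\left(L{\left(\frac{1}{3},-5 \right)} + E\right) 12 = \left(1 + 14\right) 12 = 15 \cdot 12 = 180$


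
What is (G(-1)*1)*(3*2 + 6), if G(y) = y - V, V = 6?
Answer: -84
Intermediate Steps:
G(y) = -6 + y (G(y) = y - 1*6 = y - 6 = -6 + y)
(G(-1)*1)*(3*2 + 6) = ((-6 - 1)*1)*(3*2 + 6) = (-7*1)*(6 + 6) = -7*12 = -84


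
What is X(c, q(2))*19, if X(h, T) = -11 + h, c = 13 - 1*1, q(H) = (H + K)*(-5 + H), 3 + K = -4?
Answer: 19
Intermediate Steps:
K = -7 (K = -3 - 4 = -7)
q(H) = (-7 + H)*(-5 + H) (q(H) = (H - 7)*(-5 + H) = (-7 + H)*(-5 + H))
c = 12 (c = 13 - 1 = 12)
X(c, q(2))*19 = (-11 + 12)*19 = 1*19 = 19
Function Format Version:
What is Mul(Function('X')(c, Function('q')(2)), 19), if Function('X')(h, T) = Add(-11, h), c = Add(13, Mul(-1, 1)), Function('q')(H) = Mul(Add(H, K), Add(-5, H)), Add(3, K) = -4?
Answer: 19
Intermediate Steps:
K = -7 (K = Add(-3, -4) = -7)
Function('q')(H) = Mul(Add(-7, H), Add(-5, H)) (Function('q')(H) = Mul(Add(H, -7), Add(-5, H)) = Mul(Add(-7, H), Add(-5, H)))
c = 12 (c = Add(13, -1) = 12)
Mul(Function('X')(c, Function('q')(2)), 19) = Mul(Add(-11, 12), 19) = Mul(1, 19) = 19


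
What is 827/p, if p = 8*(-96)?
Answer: -827/768 ≈ -1.0768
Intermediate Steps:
p = -768
827/p = 827/(-768) = 827*(-1/768) = -827/768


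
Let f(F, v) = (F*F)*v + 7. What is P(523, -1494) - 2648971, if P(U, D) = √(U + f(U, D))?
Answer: -2648971 + 62*I*√106309 ≈ -2.649e+6 + 20215.0*I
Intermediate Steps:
f(F, v) = 7 + v*F² (f(F, v) = F²*v + 7 = v*F² + 7 = 7 + v*F²)
P(U, D) = √(7 + U + D*U²) (P(U, D) = √(U + (7 + D*U²)) = √(7 + U + D*U²))
P(523, -1494) - 2648971 = √(7 + 523 - 1494*523²) - 2648971 = √(7 + 523 - 1494*273529) - 2648971 = √(7 + 523 - 408652326) - 2648971 = √(-408651796) - 2648971 = 62*I*√106309 - 2648971 = -2648971 + 62*I*√106309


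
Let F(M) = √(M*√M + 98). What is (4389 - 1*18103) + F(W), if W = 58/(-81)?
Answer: -13714 + √(71442 - 58*I*√58)/27 ≈ -13704.0 - 0.030603*I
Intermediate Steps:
W = -58/81 (W = 58*(-1/81) = -58/81 ≈ -0.71605)
F(M) = √(98 + M^(3/2)) (F(M) = √(M^(3/2) + 98) = √(98 + M^(3/2)))
(4389 - 1*18103) + F(W) = (4389 - 1*18103) + √(98 + (-58/81)^(3/2)) = (4389 - 18103) + √(98 - 58*I*√58/729) = -13714 + √(98 - 58*I*√58/729)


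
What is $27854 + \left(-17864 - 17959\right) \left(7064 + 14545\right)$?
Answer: $-774071353$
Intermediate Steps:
$27854 + \left(-17864 - 17959\right) \left(7064 + 14545\right) = 27854 - 774099207 = -774071353$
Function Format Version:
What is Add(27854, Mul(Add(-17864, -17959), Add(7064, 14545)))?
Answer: -774071353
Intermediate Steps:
Add(27854, Mul(Add(-17864, -17959), Add(7064, 14545))) = Add(27854, Mul(-35823, 21609)) = Add(27854, -774099207) = -774071353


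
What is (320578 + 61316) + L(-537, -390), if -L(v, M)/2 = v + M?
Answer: 383748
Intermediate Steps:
L(v, M) = -2*M - 2*v (L(v, M) = -2*(v + M) = -2*(M + v) = -2*M - 2*v)
(320578 + 61316) + L(-537, -390) = (320578 + 61316) + (-2*(-390) - 2*(-537)) = 381894 + (780 + 1074) = 381894 + 1854 = 383748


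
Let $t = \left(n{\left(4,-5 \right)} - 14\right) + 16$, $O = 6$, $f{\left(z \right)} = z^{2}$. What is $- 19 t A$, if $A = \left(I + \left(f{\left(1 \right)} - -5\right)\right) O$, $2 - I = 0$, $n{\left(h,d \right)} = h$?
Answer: $-5472$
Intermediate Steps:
$I = 2$ ($I = 2 - 0 = 2 + 0 = 2$)
$t = 6$ ($t = \left(4 - 14\right) + 16 = -10 + 16 = 6$)
$A = 48$ ($A = \left(2 + \left(1^{2} - -5\right)\right) 6 = \left(2 + \left(1 + 5\right)\right) 6 = \left(2 + 6\right) 6 = 8 \cdot 6 = 48$)
$- 19 t A = \left(-19\right) 6 \cdot 48 = \left(-114\right) 48 = -5472$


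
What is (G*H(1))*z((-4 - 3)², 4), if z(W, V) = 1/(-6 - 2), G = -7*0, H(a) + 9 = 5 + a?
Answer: 0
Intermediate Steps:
H(a) = -4 + a (H(a) = -9 + (5 + a) = -4 + a)
G = 0
z(W, V) = -⅛ (z(W, V) = 1/(-8) = -⅛)
(G*H(1))*z((-4 - 3)², 4) = (0*(-4 + 1))*(-⅛) = (0*(-3))*(-⅛) = 0*(-⅛) = 0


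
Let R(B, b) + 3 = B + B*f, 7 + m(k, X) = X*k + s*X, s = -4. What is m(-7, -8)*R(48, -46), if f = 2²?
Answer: 19197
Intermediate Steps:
m(k, X) = -7 - 4*X + X*k (m(k, X) = -7 + (X*k - 4*X) = -7 + (-4*X + X*k) = -7 - 4*X + X*k)
f = 4
R(B, b) = -3 + 5*B (R(B, b) = -3 + (B + B*4) = -3 + (B + 4*B) = -3 + 5*B)
m(-7, -8)*R(48, -46) = (-7 - 4*(-8) - 8*(-7))*(-3 + 5*48) = (-7 + 32 + 56)*(-3 + 240) = 81*237 = 19197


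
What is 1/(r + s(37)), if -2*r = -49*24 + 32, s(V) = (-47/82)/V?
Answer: 3034/1735401 ≈ 0.0017483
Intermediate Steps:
s(V) = -47/(82*V) (s(V) = (-47*1/82)/V = -47/(82*V))
r = 572 (r = -(-49*24 + 32)/2 = -(-1176 + 32)/2 = -½*(-1144) = 572)
1/(r + s(37)) = 1/(572 - 47/82/37) = 1/(572 - 47/82*1/37) = 1/(572 - 47/3034) = 1/(1735401/3034) = 3034/1735401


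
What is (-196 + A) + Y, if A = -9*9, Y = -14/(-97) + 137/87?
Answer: -2323096/8439 ≈ -275.28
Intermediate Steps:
Y = 14507/8439 (Y = -14*(-1/97) + 137*(1/87) = 14/97 + 137/87 = 14507/8439 ≈ 1.7190)
A = -81
(-196 + A) + Y = (-196 - 81) + 14507/8439 = -277 + 14507/8439 = -2323096/8439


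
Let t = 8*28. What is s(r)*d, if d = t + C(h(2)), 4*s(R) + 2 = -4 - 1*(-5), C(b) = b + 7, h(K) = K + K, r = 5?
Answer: -235/4 ≈ -58.750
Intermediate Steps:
h(K) = 2*K
C(b) = 7 + b
s(R) = -¼ (s(R) = -½ + (-4 - 1*(-5))/4 = -½ + (-4 + 5)/4 = -½ + (¼)*1 = -½ + ¼ = -¼)
t = 224
d = 235 (d = 224 + (7 + 2*2) = 224 + (7 + 4) = 224 + 11 = 235)
s(r)*d = -¼*235 = -235/4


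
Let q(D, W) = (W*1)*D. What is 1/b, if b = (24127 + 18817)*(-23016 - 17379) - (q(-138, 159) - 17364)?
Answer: -1/1734683574 ≈ -5.7647e-10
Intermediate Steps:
q(D, W) = D*W (q(D, W) = W*D = D*W)
b = -1734683574 (b = (24127 + 18817)*(-23016 - 17379) - (-138*159 - 17364) = 42944*(-40395) - (-21942 - 17364) = -1734722880 - 1*(-39306) = -1734722880 + 39306 = -1734683574)
1/b = 1/(-1734683574) = -1/1734683574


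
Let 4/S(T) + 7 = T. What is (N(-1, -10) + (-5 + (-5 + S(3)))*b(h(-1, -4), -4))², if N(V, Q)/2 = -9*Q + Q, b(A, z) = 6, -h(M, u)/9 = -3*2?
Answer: 8836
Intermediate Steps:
h(M, u) = 54 (h(M, u) = -(-27)*2 = -9*(-6) = 54)
S(T) = 4/(-7 + T)
N(V, Q) = -16*Q (N(V, Q) = 2*(-9*Q + Q) = 2*(-8*Q) = -16*Q)
(N(-1, -10) + (-5 + (-5 + S(3)))*b(h(-1, -4), -4))² = (-16*(-10) + (-5 + (-5 + 4/(-7 + 3)))*6)² = (160 + (-5 + (-5 + 4/(-4)))*6)² = (160 + (-5 + (-5 + 4*(-¼)))*6)² = (160 + (-5 + (-5 - 1))*6)² = (160 + (-5 - 6)*6)² = (160 - 11*6)² = (160 - 66)² = 94² = 8836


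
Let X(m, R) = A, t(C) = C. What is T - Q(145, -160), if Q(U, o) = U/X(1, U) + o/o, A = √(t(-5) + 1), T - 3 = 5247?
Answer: 5249 + 145*I/2 ≈ 5249.0 + 72.5*I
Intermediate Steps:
T = 5250 (T = 3 + 5247 = 5250)
A = 2*I (A = √(-5 + 1) = √(-4) = 2*I ≈ 2.0*I)
X(m, R) = 2*I
Q(U, o) = 1 - I*U/2 (Q(U, o) = U/((2*I)) + o/o = U*(-I/2) + 1 = -I*U/2 + 1 = 1 - I*U/2)
T - Q(145, -160) = 5250 - (1 - ½*I*145) = 5250 - (1 - 145*I/2) = 5250 + (-1 + 145*I/2) = 5249 + 145*I/2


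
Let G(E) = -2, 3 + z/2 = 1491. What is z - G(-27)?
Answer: 2978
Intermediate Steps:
z = 2976 (z = -6 + 2*1491 = -6 + 2982 = 2976)
z - G(-27) = 2976 - 1*(-2) = 2976 + 2 = 2978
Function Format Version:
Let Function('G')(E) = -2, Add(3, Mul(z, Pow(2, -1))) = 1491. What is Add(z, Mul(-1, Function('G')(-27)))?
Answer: 2978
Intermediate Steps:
z = 2976 (z = Add(-6, Mul(2, 1491)) = Add(-6, 2982) = 2976)
Add(z, Mul(-1, Function('G')(-27))) = Add(2976, Mul(-1, -2)) = Add(2976, 2) = 2978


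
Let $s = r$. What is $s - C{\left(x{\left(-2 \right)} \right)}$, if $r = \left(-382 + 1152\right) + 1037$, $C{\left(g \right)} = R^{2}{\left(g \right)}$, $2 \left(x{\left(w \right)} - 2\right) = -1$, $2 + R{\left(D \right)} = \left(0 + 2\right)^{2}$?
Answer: $1803$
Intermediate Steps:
$R{\left(D \right)} = 2$ ($R{\left(D \right)} = -2 + \left(0 + 2\right)^{2} = -2 + 2^{2} = -2 + 4 = 2$)
$x{\left(w \right)} = \frac{3}{2}$ ($x{\left(w \right)} = 2 + \frac{1}{2} \left(-1\right) = 2 - \frac{1}{2} = \frac{3}{2}$)
$C{\left(g \right)} = 4$ ($C{\left(g \right)} = 2^{2} = 4$)
$r = 1807$ ($r = 770 + 1037 = 1807$)
$s = 1807$
$s - C{\left(x{\left(-2 \right)} \right)} = 1807 - 4 = 1803$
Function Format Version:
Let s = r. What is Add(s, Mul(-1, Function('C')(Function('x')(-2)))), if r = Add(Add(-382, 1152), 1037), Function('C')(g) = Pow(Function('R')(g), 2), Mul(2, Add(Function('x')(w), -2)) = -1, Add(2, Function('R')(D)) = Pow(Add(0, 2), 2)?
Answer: 1803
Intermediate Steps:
Function('R')(D) = 2 (Function('R')(D) = Add(-2, Pow(Add(0, 2), 2)) = Add(-2, Pow(2, 2)) = Add(-2, 4) = 2)
Function('x')(w) = Rational(3, 2) (Function('x')(w) = Add(2, Mul(Rational(1, 2), -1)) = Add(2, Rational(-1, 2)) = Rational(3, 2))
Function('C')(g) = 4 (Function('C')(g) = Pow(2, 2) = 4)
r = 1807 (r = Add(770, 1037) = 1807)
s = 1807
Add(s, Mul(-1, Function('C')(Function('x')(-2)))) = Add(1807, Mul(-1, 4)) = Add(1807, -4) = 1803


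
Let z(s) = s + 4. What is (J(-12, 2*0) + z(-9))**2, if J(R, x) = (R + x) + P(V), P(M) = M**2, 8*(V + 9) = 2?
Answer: 908209/256 ≈ 3547.7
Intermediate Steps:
V = -35/4 (V = -9 + (1/8)*2 = -9 + 1/4 = -35/4 ≈ -8.7500)
J(R, x) = 1225/16 + R + x (J(R, x) = (R + x) + (-35/4)**2 = (R + x) + 1225/16 = 1225/16 + R + x)
z(s) = 4 + s
(J(-12, 2*0) + z(-9))**2 = ((1225/16 - 12 + 2*0) + (4 - 9))**2 = ((1225/16 - 12 + 0) - 5)**2 = (1033/16 - 5)**2 = (953/16)**2 = 908209/256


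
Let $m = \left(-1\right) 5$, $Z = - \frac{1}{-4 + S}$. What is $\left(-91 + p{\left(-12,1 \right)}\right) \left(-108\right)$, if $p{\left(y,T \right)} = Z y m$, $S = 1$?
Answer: $7668$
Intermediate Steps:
$Z = \frac{1}{3}$ ($Z = - \frac{1}{-4 + 1} = - \frac{1}{-3} = \left(-1\right) \left(- \frac{1}{3}\right) = \frac{1}{3} \approx 0.33333$)
$m = -5$
$p{\left(y,T \right)} = - \frac{5 y}{3}$ ($p{\left(y,T \right)} = \frac{y}{3} \left(-5\right) = - \frac{5 y}{3}$)
$\left(-91 + p{\left(-12,1 \right)}\right) \left(-108\right) = \left(-91 - -20\right) \left(-108\right) = \left(-91 + 20\right) \left(-108\right) = \left(-71\right) \left(-108\right) = 7668$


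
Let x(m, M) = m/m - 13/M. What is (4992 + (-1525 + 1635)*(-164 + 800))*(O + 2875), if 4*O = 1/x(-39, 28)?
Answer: 1077609888/5 ≈ 2.1552e+8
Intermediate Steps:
x(m, M) = 1 - 13/M
O = 7/15 (O = 1/(4*(((-13 + 28)/28))) = 1/(4*(((1/28)*15))) = 1/(4*(15/28)) = (1/4)*(28/15) = 7/15 ≈ 0.46667)
(4992 + (-1525 + 1635)*(-164 + 800))*(O + 2875) = (4992 + (-1525 + 1635)*(-164 + 800))*(7/15 + 2875) = (4992 + 110*636)*(43132/15) = (4992 + 69960)*(43132/15) = 74952*(43132/15) = 1077609888/5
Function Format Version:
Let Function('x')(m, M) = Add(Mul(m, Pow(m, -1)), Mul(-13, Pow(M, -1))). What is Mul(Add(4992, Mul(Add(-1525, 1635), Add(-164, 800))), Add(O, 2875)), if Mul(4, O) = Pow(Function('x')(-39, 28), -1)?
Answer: Rational(1077609888, 5) ≈ 2.1552e+8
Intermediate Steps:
Function('x')(m, M) = Add(1, Mul(-13, Pow(M, -1)))
O = Rational(7, 15) (O = Mul(Rational(1, 4), Pow(Mul(Pow(28, -1), Add(-13, 28)), -1)) = Mul(Rational(1, 4), Pow(Mul(Rational(1, 28), 15), -1)) = Mul(Rational(1, 4), Pow(Rational(15, 28), -1)) = Mul(Rational(1, 4), Rational(28, 15)) = Rational(7, 15) ≈ 0.46667)
Mul(Add(4992, Mul(Add(-1525, 1635), Add(-164, 800))), Add(O, 2875)) = Mul(Add(4992, Mul(Add(-1525, 1635), Add(-164, 800))), Add(Rational(7, 15), 2875)) = Mul(Add(4992, Mul(110, 636)), Rational(43132, 15)) = Mul(Add(4992, 69960), Rational(43132, 15)) = Mul(74952, Rational(43132, 15)) = Rational(1077609888, 5)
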